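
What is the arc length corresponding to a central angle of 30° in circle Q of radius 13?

Arc length = 2π(13)(1/12) = 13*pi/6

13*pi/6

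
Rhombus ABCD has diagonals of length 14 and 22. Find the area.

Area = (14 * 22) / 2 = 308 / 2 = 154

154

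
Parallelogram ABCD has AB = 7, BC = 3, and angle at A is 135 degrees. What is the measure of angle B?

Opposite sides of a parallelogram are parallel, so consecutive angles form co-interior angles on a transversal.
Co-interior angles sum to 180°, giving angle B = 180 - 135 = 45 degrees.

45 degrees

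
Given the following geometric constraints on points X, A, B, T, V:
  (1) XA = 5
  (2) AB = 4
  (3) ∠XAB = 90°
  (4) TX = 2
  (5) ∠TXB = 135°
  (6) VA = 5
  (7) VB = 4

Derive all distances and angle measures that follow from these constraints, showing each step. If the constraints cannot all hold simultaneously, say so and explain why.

The constraints are consistent.

Step 1: From XA = 5, AB = 4, and ∠XAB = 90°, by the law of cosines:
  XB² = XA² + AB² - 2·XA·AB·cos(90°) = 25 + 16 - 0 = 41
  XB = √41

Step 2: From AB = 4, AV = 5, BV = 4, by the inverse law of cosines:
  cos(∠BAV) = (AB² + AV² - BV²) / (2·AB·AV)
  ∠BAV = 51.32°

Step 3: From BA = 4, BV = 4, AV = 5, by the inverse law of cosines:
  cos(∠ABV) = (BA² + BV² - AV²) / (2·BA·BV)
  ∠ABV = 77.36°

Step 4: From VA = 5, VB = 4, AB = 4, by the inverse law of cosines:
  cos(∠AVB) = (VA² + VB² - AB²) / (2·VA·VB)
  ∠AVB = 51.32°

Step 5: From BX = √41, XT = 2, and ∠BXT = 135°, by the law of cosines:
  BT² = BX² + XT² - 2·BX·XT·cos(135°) = 41 + 4 + 18.11 = 63.11
  BT ≈ 7.94

Step 6: From XA = 5, XB = √41, AB = 4, by the inverse law of cosines:
  cos(∠AXB) = (XA² + XB² - AB²) / (2·XA·XB)
  ∠AXB = 38.66°

Step 7: From BA = 4, BX = √41, AX = 5, by the inverse law of cosines:
  cos(∠ABX) = (BA² + BX² - AX²) / (2·BA·BX)
  ∠ABX = 51.34°

Step 8: From BT = 7.94, BX = √41, TX = 2, by the inverse law of cosines:
  cos(∠TBX) = (BT² + BX² - TX²) / (2·BT·BX)
  ∠TBX = 10.25°

Step 9: From TB = 7.94, TX = 2, BX = √41, by the inverse law of cosines:
  cos(∠BTX) = (TB² + TX² - BX²) / (2·TB·TX)
  ∠BTX = 34.75°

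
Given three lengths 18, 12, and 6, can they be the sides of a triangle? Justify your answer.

The longest side is 18. The other two sides sum to 6 + 12 = 18.
Since 18 ≤ 18, the two shorter sides cannot reach around to close the triangle.

No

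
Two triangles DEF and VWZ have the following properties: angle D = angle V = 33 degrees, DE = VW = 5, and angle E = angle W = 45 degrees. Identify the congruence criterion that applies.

The given information matches ASA: Two pairs of corresponding angles and the included side are equal (Angle-Side-Angle).

ASA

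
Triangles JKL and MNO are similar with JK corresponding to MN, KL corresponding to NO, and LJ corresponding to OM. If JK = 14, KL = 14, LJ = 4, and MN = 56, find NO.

Since the triangles are similar, the ratio of corresponding sides is constant.
Scale factor k = MN / JK = 56 / 14 = 4
NO = k * KL = 4 * 14 = 56

56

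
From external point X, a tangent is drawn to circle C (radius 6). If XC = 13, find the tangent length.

Let T be the point of tangency. Then CT ⊥ XT (radius ⊥ tangent).
In right triangle CTX: CX² = CT² + XT²
13² = 6² + XT²
XT² = 133, XT = sqrt(133)

sqrt(133)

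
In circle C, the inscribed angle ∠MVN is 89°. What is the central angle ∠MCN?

Central angle = 2 × 89° = 178° (inscribed angle theorem).

178°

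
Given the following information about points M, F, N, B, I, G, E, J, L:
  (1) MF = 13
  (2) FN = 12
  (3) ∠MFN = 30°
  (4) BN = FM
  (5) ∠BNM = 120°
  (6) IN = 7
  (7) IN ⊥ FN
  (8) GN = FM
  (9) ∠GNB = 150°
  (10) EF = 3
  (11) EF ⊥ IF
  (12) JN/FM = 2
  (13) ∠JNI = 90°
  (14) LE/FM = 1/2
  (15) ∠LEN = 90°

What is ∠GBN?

From the given relations: BN = FM = 13; GN = FM = 13.
Step 1: By the law of cosines on triangle BNG: BG² = 13² + 13² − 2·13·13·cos(150°) = 630.72, so BG ≈ 25.11.
Step 2: By the inverse law of cosines on triangle GBN: cos(∠GBN) = (25.11² + 13² − 13²) / (2·25.11·13) = 630.72/652.97 = 0.9659, so ∠GBN = 15°.

Therefore, the measure of angle ∠GBN = 15°.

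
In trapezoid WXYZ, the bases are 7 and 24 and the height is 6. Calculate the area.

Area of a trapezoid = (base1 + base2) * height / 2
Area = (7 + 24) * 6 / 2
Area = 31 * 6 / 2
Area = 186 / 2
Area = 93

93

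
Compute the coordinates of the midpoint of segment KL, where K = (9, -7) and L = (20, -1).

M = ((x₁ + x₂)/2, (y₁ + y₂)/2)
= ((9 + 20)/2, (-7 + -1)/2)
= (29/2, -8/2) = (29/2, -4)

(29/2, -4)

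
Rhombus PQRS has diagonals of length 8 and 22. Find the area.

Area of a rhombus = (d1 * d2) / 2
Area = (8 * 22) / 2
Area = 176 / 2
Area = 88

88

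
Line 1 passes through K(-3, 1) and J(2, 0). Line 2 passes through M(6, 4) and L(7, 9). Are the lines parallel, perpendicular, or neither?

Slope of line 1: m1 = (0 - 1)/(2 - -3) = -1/5 = -1/5
Slope of line 2: m2 = (9 - 4)/(7 - 6) = 5/1 = 5
m1 * m2 = (-1/5) * (5) = -1 = -1, so the lines are perpendicular.

Perpendicular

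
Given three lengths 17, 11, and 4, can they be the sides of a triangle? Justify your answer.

No.
The triangle inequality is violated: 11 + 4 = 15 ≤ 17.
These lengths cannot form a triangle.

No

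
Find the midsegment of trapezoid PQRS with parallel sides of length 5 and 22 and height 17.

midsegment = (5 + 22) / 2 = 27 / 2 = 27/2

27/2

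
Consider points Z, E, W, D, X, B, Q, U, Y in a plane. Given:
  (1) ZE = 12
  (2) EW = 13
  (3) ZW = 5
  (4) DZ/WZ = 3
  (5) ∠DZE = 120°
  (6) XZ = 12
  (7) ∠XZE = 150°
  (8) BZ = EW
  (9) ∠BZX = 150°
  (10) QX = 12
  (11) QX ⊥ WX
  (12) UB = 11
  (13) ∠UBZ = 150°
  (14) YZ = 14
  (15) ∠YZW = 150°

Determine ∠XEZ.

Step 1: By the law of cosines on triangle EZX: EX² = 12² + 12² − 2·12·12·cos(150°) = 537.42, so EX ≈ 23.18.
Step 2: By the inverse law of cosines on triangle XEZ: cos(∠XEZ) = (23.18² + 12² − 12²) / (2·23.18·12) = 537.42/556.37 = 0.9659, so ∠XEZ = 15°.

Therefore, the measure of angle ∠XEZ = 15°.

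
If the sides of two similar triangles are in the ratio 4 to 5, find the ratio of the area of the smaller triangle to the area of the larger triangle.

Area ratio = (side ratio)^2 = (4/5)^2 = 16:25.

16:25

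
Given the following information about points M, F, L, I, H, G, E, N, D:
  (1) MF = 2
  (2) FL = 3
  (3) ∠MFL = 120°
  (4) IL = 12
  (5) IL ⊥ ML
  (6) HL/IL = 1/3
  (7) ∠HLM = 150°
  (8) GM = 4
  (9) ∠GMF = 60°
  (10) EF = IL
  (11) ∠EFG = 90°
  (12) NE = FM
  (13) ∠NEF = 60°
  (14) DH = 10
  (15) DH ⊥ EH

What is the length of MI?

Step 1: By the law of cosines on triangle LFM: LM² = 3² + 2² − 2·3·2·cos(120°) = 19, so LM = √19.
Step 2: By the law of cosines on triangle MLI: MI² = √19² + 12² − 2·√19·12·cos(90°) = 163, so MI = √163.

Therefore, the length of MI = √163.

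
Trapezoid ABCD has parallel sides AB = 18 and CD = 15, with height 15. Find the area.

A trapezoid's area equals the midsegment times the height.
The midsegment is (18 + 15) / 2 = 33/2.
Area = 33/2 * 15 = 495/2.

495/2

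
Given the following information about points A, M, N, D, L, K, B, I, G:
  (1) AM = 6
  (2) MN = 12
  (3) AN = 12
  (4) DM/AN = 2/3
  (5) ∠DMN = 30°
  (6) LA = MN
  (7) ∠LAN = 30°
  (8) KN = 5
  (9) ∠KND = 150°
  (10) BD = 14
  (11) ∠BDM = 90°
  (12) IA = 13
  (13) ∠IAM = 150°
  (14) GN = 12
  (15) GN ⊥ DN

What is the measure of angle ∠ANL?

From the given relations: LA = MN = 12.
Step 1: By the law of cosines on triangle NAL: NL² = 12² + 12² − 2·12·12·cos(30°) = 38.58, so NL ≈ 6.21.
Step 2: By the inverse law of cosines on triangle ANL: cos(∠ANL) = (12² + 6.21² − 12²) / (2·12·6.21) = 38.58/149.08 = 0.2588, so ∠ANL = 75°.

Therefore, the measure of angle ∠ANL = 75°.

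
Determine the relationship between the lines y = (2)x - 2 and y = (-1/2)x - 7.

Slope of line 1: m1 = 2
Slope of line 2: m2 = -1/2
Two lines are perpendicular when the product of their slopes is -1 (negative reciprocals).
m1 * m2 = (2) * (-1/2) = -1, confirming perpendicularity.

Perpendicular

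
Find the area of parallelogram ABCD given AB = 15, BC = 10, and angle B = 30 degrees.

Area = a * b * sin(theta)
Area = 15 * 10 * sin(30 degrees)
Area = 150 * 1/2
Area = 75

75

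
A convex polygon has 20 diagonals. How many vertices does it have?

Using d = n(n - 3)/2, we solve 20 = n(n - 3)/2.
So n(n - 3) = 40.
Testing n = 8: 8 * 5 = 40 = 40. Correct.
The polygon has 8 sides.

8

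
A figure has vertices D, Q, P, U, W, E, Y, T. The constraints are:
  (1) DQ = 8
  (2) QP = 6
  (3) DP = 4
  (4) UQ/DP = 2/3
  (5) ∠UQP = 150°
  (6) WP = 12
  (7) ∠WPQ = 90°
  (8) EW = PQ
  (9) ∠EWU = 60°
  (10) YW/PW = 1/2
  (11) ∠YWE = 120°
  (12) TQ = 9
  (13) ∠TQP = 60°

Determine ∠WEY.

From the given relations: EW = PQ = 6; YW = 1/2·PW = 1/2·12 = 6.
Step 1: By the law of cosines on triangle EWY: EY² = 6² + 6² − 2·6·6·cos(120°) = 108, so EY = 6·√3.
Step 2: By the inverse law of cosines on triangle WEY: cos(∠WEY) = (6² + (6·√3)² − 6²) / (2·6·6·√3) = 108/124.71 = 0.866, so ∠WEY = 30°.

Therefore, the measure of angle ∠WEY = 30°.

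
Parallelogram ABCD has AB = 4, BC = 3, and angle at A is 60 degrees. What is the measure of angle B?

Opposite sides of a parallelogram are parallel, so consecutive angles form co-interior angles on a transversal.
Co-interior angles sum to 180°, giving angle B = 180 - 60 = 120 degrees.

120 degrees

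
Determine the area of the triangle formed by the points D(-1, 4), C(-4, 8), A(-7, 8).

Shoelace: Area = (1/2)|-1(8-8) + -4(8-4) + -7(4-8)| = (1/2)(12) = 6

6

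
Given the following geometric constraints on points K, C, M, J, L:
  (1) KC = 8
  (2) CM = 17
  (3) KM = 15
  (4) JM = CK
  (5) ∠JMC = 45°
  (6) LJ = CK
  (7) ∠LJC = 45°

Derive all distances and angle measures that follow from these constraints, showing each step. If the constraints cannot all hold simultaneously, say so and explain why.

The constraints are consistent.

From the given relations:
  JM = CK = 8
  LJ = CK = 8

Step 1: From CM = 17, MJ = 8, and ∠CMJ = 45°, by the law of cosines:
  CJ² = CM² + MJ² - 2·CM·MJ·cos(45°) = 289 + 64 - 192.3 = 160.7
  CJ ≈ 12.68

Step 2: From KC = 8, KM = 15, CM = 17, by the inverse law of cosines:
  cos(∠CKM) = (KC² + KM² - CM²) / (2·KC·KM)
  ∠CKM = 90°

Step 3: From CK = 8, CM = 17, KM = 15, by the inverse law of cosines:
  cos(∠KCM) = (CK² + CM² - KM²) / (2·CK·CM)
  ∠KCM = 61.93°

Step 4: From MC = 17, MK = 15, CK = 8, by the inverse law of cosines:
  cos(∠CMK) = (MC² + MK² - CK²) / (2·MC·MK)
  ∠CMK = 28.07°

Step 5: From CJ = 12.68, JL = 8, and ∠CJL = 45°, by the law of cosines:
  CL² = CJ² + JL² - 2·CJ·JL·cos(45°) = 160.7 + 64 - 143.4 = 81.26
  CL ≈ 9.01

Step 6: From CJ = 12.68, CM = 17, JM = 8, by the inverse law of cosines:
  cos(∠JCM) = (CJ² + CM² - JM²) / (2·CJ·CM)
  ∠JCM = 26.51°

Step 7: From JC = 12.68, JM = 8, CM = 17, by the inverse law of cosines:
  cos(∠CJM) = (JC² + JM² - CM²) / (2·JC·JM)
  ∠CJM = 108.49°

Step 8: From CJ = 12.68, CL = 9.01, JL = 8, by the inverse law of cosines:
  cos(∠JCL) = (CJ² + CL² - JL²) / (2·CJ·CL)
  ∠JCL = 38.87°

Step 9: From LC = 9.01, LJ = 8, CJ = 12.68, by the inverse law of cosines:
  cos(∠CLJ) = (LC² + LJ² - CJ²) / (2·LC·LJ)
  ∠CLJ = 96.13°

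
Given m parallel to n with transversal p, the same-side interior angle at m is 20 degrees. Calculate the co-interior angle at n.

Co-interior (same-side interior) angles are between the parallel lines on the same side of the transversal.
Unlike corresponding or alternate interior angles, they are supplementary rather than equal.
So the angle = 180 - 20 = 160 degrees.

160 degrees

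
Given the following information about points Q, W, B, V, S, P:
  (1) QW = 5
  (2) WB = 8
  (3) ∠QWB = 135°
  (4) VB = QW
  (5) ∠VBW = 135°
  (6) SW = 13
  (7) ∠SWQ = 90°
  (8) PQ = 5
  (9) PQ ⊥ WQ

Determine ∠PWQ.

Step 1: By the law of cosines on triangle WQP: WP² = 5² + 5² − 2·5·5·cos(90°) = 50, so WP = 5·√2.
Step 2: By the inverse law of cosines on triangle PWQ: cos(∠PWQ) = ((5·√2)² + 5² − 5²) / (2·5·√2·5) = 50/70.71 = 0.7071, so ∠PWQ = 45°.

Therefore, the measure of angle ∠PWQ = 45°.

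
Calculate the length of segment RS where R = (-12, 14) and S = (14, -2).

The horizontal distance is |14 - -12| = 26 and the vertical distance is |-2 - 14| = 16.
By the Pythagorean theorem, d = sqrt(26^2 + 16^2) = sqrt(932) = 2*sqrt(233).

2*sqrt(233)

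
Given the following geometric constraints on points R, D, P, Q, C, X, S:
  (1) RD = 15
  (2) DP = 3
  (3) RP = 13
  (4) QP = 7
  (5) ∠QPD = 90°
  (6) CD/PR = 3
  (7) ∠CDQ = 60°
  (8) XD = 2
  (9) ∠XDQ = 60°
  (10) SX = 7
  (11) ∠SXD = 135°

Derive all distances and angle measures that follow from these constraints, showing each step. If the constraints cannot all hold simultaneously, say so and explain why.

The constraints are consistent.

From the given relations:
  CD = 3·PR = 3·13 = 39

Step 1: From DP = 3, PQ = 7, and ∠DPQ = 90°, by the law of cosines:
  DQ² = DP² + PQ² - 2·DP·PQ·cos(90°) = 9 + 49 - 0 = 58
  DQ = √58

Step 2: From DX = 2, XS = 7, and ∠DXS = 135°, by the law of cosines:
  DS² = DX² + XS² - 2·DX·XS·cos(135°) = 4 + 49 + 19.8 = 72.8
  DS ≈ 8.53

Step 3: From RD = 15, RP = 13, DP = 3, by the inverse law of cosines:
  cos(∠DRP) = (RD² + RP² - DP²) / (2·RD·RP)
  ∠DRP = 9.18°

Step 4: From DP = 3, DR = 15, PR = 13, by the inverse law of cosines:
  cos(∠PDR) = (DP² + DR² - PR²) / (2·DP·DR)
  ∠PDR = 43.76°

Step 5: From PD = 3, PR = 13, DR = 15, by the inverse law of cosines:
  cos(∠DPR) = (PD² + PR² - DR²) / (2·PD·PR)
  ∠DPR = 127.05°

Step 6: From QD = √58, DC = 39, and ∠QDC = 60°, by the law of cosines:
  QC² = QD² + DC² - 2·QD·DC·cos(60°) = 58 + 1521 - 297 = 1282
  QC ≈ 35.8

Step 7: From QD = √58, DX = 2, and ∠QDX = 60°, by the law of cosines:
  QX² = QD² + DX² - 2·QD·DX·cos(60°) = 58 + 4 - 15.23 = 46.77
  QX ≈ 6.84

Step 8: From DP = 3, DQ = √58, PQ = 7, by the inverse law of cosines:
  cos(∠PDQ) = (DP² + DQ² - PQ²) / (2·DP·DQ)
  ∠PDQ = 66.8°

Step 9: From DS = 8.53, DX = 2, SX = 7, by the inverse law of cosines:
  cos(∠SDX) = (DS² + DX² - SX²) / (2·DS·DX)
  ∠SDX = 35.46°

Step 10: From QD = √58, QP = 7, DP = 3, by the inverse law of cosines:
  cos(∠DQP) = (QD² + QP² - DP²) / (2·QD·QP)
  ∠DQP = 23.2°

Step 11: From SD = 8.53, SX = 7, DX = 2, by the inverse law of cosines:
  cos(∠DSX) = (SD² + SX² - DX²) / (2·SD·SX)
  ∠DSX = 9.54°

Step 12: From QC = 35.8, QD = √58, CD = 39, by the inverse law of cosines:
  cos(∠CQD) = (QC² + QD² - CD²) / (2·QC·QD)
  ∠CQD = 109.39°

Step 13: From QD = √58, QX = 6.84, DX = 2, by the inverse law of cosines:
  cos(∠DQX) = (QD² + QX² - DX²) / (2·QD·QX)
  ∠DQX = 14.67°

Step 14: From CD = 39, CQ = 35.8, DQ = √58, by the inverse law of cosines:
  cos(∠DCQ) = (CD² + CQ² - DQ²) / (2·CD·CQ)
  ∠DCQ = 10.61°

Step 15: From XD = 2, XQ = 6.84, DQ = √58, by the inverse law of cosines:
  cos(∠DXQ) = (XD² + XQ² - DQ²) / (2·XD·XQ)
  ∠DXQ = 105.33°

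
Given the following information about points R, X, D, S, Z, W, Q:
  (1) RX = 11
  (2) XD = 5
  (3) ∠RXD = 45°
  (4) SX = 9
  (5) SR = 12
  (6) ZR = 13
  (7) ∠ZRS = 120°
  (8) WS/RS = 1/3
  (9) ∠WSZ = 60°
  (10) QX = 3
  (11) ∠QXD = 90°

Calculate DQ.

Step 1: By the law of cosines on triangle DXQ: DQ² = 5² + 3² − 2·5·3·cos(90°) = 34, so DQ = √34.

Therefore, the length of DQ = √34.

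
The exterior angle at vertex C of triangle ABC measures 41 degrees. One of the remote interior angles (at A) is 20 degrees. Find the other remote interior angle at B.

The exterior angle theorem states that an exterior angle equals the sum of the two non-adjacent interior angles.
So 41 = 20 + angle B, which gives angle B = 41 - 20 = 21 degrees.

21 degrees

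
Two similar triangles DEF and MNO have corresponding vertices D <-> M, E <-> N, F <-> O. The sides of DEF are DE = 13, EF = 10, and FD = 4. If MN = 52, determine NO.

k = 52/13 = 4. NO = 4 * 10 = 40.

40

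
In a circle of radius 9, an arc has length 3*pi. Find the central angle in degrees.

The full circumference is 2πr = 18*pi.
The arc is 3*pi / 18*pi = 1/6 of the full circle.
So the central angle = 1/6 × 360° = 60°.

60°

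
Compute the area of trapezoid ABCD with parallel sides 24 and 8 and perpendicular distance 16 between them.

A trapezoid's area equals the midsegment times the height.
The midsegment is (24 + 8) / 2 = 16.
Area = 16 * 16 = 256.

256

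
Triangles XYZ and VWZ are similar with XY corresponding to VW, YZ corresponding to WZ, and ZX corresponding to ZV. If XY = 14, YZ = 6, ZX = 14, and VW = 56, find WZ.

k = 56/14 = 4. WZ = 4 * 6 = 24.

24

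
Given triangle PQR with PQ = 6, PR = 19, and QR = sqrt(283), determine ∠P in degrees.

By the inverse law of cosines: cos(P) = (PQ² + PR² - QR²) / (2 × PQ × PR)
cos(P) = (6² + 19² - (sqrt(283))²) / (2 × 6 × 19)
cos(P) = (36 + 361 - (283)) / 228
cos(P) = 1/2
P = arccos(1/2) = 60°

60°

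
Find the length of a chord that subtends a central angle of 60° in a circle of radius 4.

Chord length = 2r sin(θ/2)
= 2 × 4 × sin(60°/2)
= 2 × 4 × sin(30°)
= 4

4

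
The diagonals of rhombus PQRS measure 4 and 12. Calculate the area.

Area = (4 * 12) / 2 = 48 / 2 = 24

24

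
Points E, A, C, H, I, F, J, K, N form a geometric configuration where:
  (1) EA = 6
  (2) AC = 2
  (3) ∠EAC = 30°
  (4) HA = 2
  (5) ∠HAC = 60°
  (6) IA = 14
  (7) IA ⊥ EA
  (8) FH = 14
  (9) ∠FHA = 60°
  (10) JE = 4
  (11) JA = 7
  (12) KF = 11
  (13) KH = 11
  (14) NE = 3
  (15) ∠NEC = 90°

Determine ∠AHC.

Step 1: By the law of cosines on triangle HAC: HC² = 2² + 2² − 2·2·2·cos(60°) = 4, so HC = 2.
Step 2: By the inverse law of cosines on triangle AHC: cos(∠AHC) = (2² + 2² − 2²) / (2·2·2) = 4/8 = 0.5, so ∠AHC = 60°.

Therefore, the measure of angle ∠AHC = 60°.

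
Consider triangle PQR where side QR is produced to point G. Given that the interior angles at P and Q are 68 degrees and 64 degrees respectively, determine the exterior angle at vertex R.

The interior angle at R is 180 - 68 - 64 = 48 degrees.
The exterior angle and interior angle at R are supplementary:
Exterior angle = 180 - 48 = 132 degrees.

132 degrees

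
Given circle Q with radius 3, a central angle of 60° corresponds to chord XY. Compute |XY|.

Drop a perpendicular from the center to the chord, bisecting both the chord and the central angle.
Each half-chord = r sin(θ/2) = 3 sin(30°).
The full chord = 2 × 3 × sin(30°) = 3.

3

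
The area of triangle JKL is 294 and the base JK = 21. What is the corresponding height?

Area = (1/2) * base * height
height = 2 * Area / base
height = 2 * 294 / 21
height = 588 / 21
height = 28

28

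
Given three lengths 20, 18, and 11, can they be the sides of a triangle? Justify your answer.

Sort the sides: 11, 18, 20.
It suffices to check that the sum of the two smallest exceeds the largest:
11 + 18 = 29 > 20. ✓
Yes, a valid triangle can be formed.

Yes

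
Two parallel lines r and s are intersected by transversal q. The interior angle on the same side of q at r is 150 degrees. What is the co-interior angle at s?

Co-interior (same-side interior) angles are between the parallel lines on the same side of the transversal.
Unlike corresponding or alternate interior angles, they are supplementary rather than equal.
So the angle = 180 - 150 = 30 degrees.

30 degrees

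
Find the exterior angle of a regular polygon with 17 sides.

Each exterior angle of a regular n-gon is 360 / n.
For n = 17: 360 / 17 = 360/17 degrees.

360/17 degrees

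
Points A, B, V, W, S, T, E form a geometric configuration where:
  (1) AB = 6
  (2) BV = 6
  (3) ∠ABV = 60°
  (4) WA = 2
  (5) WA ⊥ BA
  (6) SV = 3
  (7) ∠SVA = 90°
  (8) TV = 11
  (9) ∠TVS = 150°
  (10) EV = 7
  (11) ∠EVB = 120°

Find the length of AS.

Step 1: By the law of cosines on triangle VBA: VA² = 6² + 6² − 2·6·6·cos(60°) = 36, so VA = 6.
Step 2: By the law of cosines on triangle AVS: AS² = 6² + 3² − 2·6·3·cos(90°) = 45, so AS = 3·√5.

Therefore, the length of AS = 3·√5.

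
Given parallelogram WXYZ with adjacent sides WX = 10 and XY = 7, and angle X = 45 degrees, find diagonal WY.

The diagonal of a parallelogram can be found by treating two adjacent sides and the diagonal as a triangle.
Applying the law of cosines with sides 10, 7 and included angle 45°:
d^2 = 100 + 49 - 140*cos(45°) = 149 - 70*sqrt(2)
d = sqrt(149 - 70*sqrt(2))

sqrt(149 - 70*sqrt(2))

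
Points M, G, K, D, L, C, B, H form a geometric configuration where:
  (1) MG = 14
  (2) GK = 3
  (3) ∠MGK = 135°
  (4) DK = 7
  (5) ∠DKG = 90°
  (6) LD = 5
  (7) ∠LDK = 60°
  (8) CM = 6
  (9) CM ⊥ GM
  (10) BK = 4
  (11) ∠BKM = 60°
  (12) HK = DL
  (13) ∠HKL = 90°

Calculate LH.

From the given relations: HK = DL = 5.
Step 1: By the law of cosines on triangle LDK: LK² = 5² + 7² − 2·5·7·cos(60°) = 39, so LK = √39.
Step 2: By the law of cosines on triangle LKH: LH² = √39² + 5² − 2·√39·5·cos(90°) = 64, so LH = 8.

Therefore, the length of LH = 8.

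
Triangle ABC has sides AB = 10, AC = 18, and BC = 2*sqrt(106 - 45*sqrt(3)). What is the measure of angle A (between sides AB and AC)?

When all three sides of a triangle are known, the law of cosines can be rearranged to find any angle.
cos(C) = (a² + b² - c²) / (2ab) gives cos(A) = sqrt(3)/2.
Taking the inverse cosine: A = 30°.

30°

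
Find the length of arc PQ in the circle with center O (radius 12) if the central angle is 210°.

The full circumference is 2πr = 2π(12) = 24*pi.
The arc spans 210° out of 360°, which is a fraction of 7/12.
Arc length = 24*pi × 7/12 = 14*pi.

14*pi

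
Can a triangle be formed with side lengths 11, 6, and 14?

Sort the sides: 6, 11, 14.
It suffices to check that the sum of the two smallest exceeds the largest:
6 + 11 = 17 > 14. ✓
Yes, a valid triangle can be formed.

Yes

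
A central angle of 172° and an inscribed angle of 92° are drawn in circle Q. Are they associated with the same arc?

By the inscribed angle theorem, the inscribed angle for a central angle of 172° should be 172° / 2 = 86°.
The given inscribed angle is 92°, which does not equal 86°.
Therefore, no, they do not correspond to the same arc.

No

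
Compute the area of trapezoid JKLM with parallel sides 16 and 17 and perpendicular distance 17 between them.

Area of a trapezoid = (base1 + base2) * height / 2
Area = (16 + 17) * 17 / 2
Area = 33 * 17 / 2
Area = 561 / 2
Area = 561/2

561/2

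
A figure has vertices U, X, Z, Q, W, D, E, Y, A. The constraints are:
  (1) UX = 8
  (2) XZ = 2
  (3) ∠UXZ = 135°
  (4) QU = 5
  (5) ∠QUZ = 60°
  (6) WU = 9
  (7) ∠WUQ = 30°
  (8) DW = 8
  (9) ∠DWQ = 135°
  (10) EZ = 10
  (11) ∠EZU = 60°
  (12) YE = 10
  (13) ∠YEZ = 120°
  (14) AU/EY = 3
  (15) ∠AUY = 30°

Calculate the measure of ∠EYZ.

Step 1: By the law of cosines on triangle YEZ: YZ² = 10² + 10² − 2·10·10·cos(120°) = 300, so YZ = 10·√3.
Step 2: By the inverse law of cosines on triangle EYZ: cos(∠EYZ) = (10² + (10·√3)² − 10²) / (2·10·10·√3) = 300/346.41 = 0.866, so ∠EYZ = 30°.

Therefore, the measure of angle ∠EYZ = 30°.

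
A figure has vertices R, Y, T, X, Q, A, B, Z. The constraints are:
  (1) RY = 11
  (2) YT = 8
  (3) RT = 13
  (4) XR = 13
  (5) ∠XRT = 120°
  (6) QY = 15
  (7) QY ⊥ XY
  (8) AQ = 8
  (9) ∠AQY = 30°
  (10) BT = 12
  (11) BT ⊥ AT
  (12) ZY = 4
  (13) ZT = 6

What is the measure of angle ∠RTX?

Step 1: By the law of cosines on triangle TRX: TX² = 13² + 13² − 2·13·13·cos(120°) = 507, so TX = 13·√3.
Step 2: By the inverse law of cosines on triangle RTX: cos(∠RTX) = (13² + (13·√3)² − 13²) / (2·13·13·√3) = 507/585.43 = 0.866, so ∠RTX = 30°.

Therefore, the measure of angle ∠RTX = 30°.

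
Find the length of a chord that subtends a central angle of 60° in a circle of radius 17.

Chord = 2(17) sin(30°) = 17

17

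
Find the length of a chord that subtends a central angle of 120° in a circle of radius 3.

Drop a perpendicular from the center to the chord, bisecting both the chord and the central angle.
Each half-chord = r sin(θ/2) = 3 sin(60°).
The full chord = 2 × 3 × sin(60°) = 3*sqrt(3).

3*sqrt(3)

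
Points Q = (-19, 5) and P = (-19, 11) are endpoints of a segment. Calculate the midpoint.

M = ((x₁ + x₂)/2, (y₁ + y₂)/2)
= ((-19 + -19)/2, (5 + 11)/2)
= (-38/2, 16/2) = (-19, 8)

(-19, 8)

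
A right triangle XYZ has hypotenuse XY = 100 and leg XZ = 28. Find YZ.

By the Pythagorean theorem: YZ^2 = XY^2 - XZ^2
YZ^2 = 100^2 - 28^2 = 10000 - 784 = 9216
YZ = sqrt(9216) = 96

96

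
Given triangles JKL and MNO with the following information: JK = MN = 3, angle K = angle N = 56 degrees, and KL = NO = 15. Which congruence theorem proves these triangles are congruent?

The given information provides:
JK = MN = 3, angle K = angle N = 56 degrees, and KL = NO = 15
This matches the SAS congruence theorem.
Two pairs of corresponding sides and the included angle are equal (Side-Angle-Side).

SAS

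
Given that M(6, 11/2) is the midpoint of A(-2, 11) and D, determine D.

Using the midpoint formula: M = ((x1 + x2)/2, (y1 + y2)/2)
We know M = (6, 11/2) and A = (-2, 11)
For x: 6 = (-2 + x2)/2, so x2 = 2*6 - -2 = 14
For y: 11/2 = (11 + y2)/2, so y2 = 2*11/2 - 11 = 0
D = (14, 0)

(14, 0)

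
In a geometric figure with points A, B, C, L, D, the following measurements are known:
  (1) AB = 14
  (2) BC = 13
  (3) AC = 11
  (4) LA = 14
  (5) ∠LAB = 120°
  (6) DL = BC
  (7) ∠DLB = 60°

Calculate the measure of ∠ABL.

Step 1: By the law of cosines on triangle BAL: BL² = 14² + 14² − 2·14·14·cos(120°) = 588, so BL = 14·√3.
Step 2: By the inverse law of cosines on triangle ABL: cos(∠ABL) = (14² + (14·√3)² − 14²) / (2·14·14·√3) = 588/678.96 = 0.866, so ∠ABL = 30°.

Therefore, the measure of angle ∠ABL = 30°.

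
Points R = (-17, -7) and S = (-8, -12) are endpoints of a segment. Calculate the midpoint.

M = ((x₁ + x₂)/2, (y₁ + y₂)/2)
= ((-17 + -8)/2, (-7 + -12)/2)
= (-25/2, -19/2) = (-25/2, -19/2)

(-25/2, -19/2)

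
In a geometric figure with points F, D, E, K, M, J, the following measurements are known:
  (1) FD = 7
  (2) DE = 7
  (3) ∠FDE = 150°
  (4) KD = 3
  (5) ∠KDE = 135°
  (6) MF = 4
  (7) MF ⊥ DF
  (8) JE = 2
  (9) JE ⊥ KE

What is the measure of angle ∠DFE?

Step 1: By the law of cosines on triangle FDE: FE² = 7² + 7² − 2·7·7·cos(150°) = 182.87, so FE ≈ 13.52.
Step 2: By the inverse law of cosines on triangle DFE: cos(∠DFE) = (7² + 13.52² − 7²) / (2·7·13.52) = 182.87/189.32 = 0.9659, so ∠DFE = 15°.

Therefore, the measure of angle ∠DFE = 15°.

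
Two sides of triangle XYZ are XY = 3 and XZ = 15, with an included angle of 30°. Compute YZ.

Law of cosines: YZ^2 = 3^2 + 15^2 - 2(3)(15)cos(30°) = 234 - 45*sqrt(3), so YZ = 3*sqrt(26 - 5*sqrt(3)).

3*sqrt(26 - 5*sqrt(3))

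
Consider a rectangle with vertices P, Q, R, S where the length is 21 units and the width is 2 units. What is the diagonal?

A rectangle's diagonal splits it into two right triangles, with the diagonal as the hypotenuse.
By the Pythagorean theorem, d^2 = 21^2 + 2^2 = 445.
Therefore d = sqrt(445).

sqrt(445)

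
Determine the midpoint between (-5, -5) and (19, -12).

The midpoint is the average of the coordinates:
x: (-5 + 19)/2 = 7
y: (-5 + -12)/2 = -17/2
Midpoint = (7, -17/2)

(7, -17/2)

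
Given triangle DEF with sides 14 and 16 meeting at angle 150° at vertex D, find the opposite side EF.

Law of cosines: EF^2 = 14^2 + 16^2 - 2(14)(16)cos(150°) = 224*sqrt(3) + 452, so EF = 2*sqrt(56*sqrt(3) + 113).

2*sqrt(56*sqrt(3) + 113)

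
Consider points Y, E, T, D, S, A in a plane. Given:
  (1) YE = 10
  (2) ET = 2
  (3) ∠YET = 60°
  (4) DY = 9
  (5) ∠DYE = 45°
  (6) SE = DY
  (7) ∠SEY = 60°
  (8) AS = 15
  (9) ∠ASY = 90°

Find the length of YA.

From the given relations: SE = DY = 9.
Step 1: By the law of cosines on triangle SEY: SY² = 9² + 10² − 2·9·10·cos(60°) = 91, so SY = √91.
Step 2: By the law of cosines on triangle YSA: YA² = √91² + 15² − 2·√91·15·cos(90°) = 316, so YA = 2·√79.

Therefore, the length of YA = 2·√79.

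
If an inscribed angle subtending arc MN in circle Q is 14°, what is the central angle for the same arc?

The inscribed angle theorem states that a central angle is always twice any inscribed angle that subtends the same arc.
Since the inscribed angle is 14°, the central angle = 2 × 14° = 28°.

28°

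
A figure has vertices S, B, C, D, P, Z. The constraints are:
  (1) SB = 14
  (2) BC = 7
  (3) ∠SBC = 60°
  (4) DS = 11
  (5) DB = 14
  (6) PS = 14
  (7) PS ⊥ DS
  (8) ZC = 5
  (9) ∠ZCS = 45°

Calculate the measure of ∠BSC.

Step 1: By the law of cosines on triangle SBC: SC² = 14² + 7² − 2·14·7·cos(60°) = 147, so SC = 7·√3.
Step 2: By the inverse law of cosines on triangle BSC: cos(∠BSC) = (14² + (7·√3)² − 7²) / (2·14·7·√3) = 294/339.48 = 0.866, so ∠BSC = 30°.

Therefore, the measure of angle ∠BSC = 30°.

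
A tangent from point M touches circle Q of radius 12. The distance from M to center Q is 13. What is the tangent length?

tangent = √(d² - r²) = √(13² - 12²) = √(169 - 144) = √25 = 5

5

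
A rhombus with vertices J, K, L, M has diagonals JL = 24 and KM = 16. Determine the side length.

The diagonals of a rhombus bisect each other at right angles.
Half-diagonals: 24/2 = 12 and 16/2 = 8
side = sqrt(12^2 + 8^2)
side = sqrt(144 + 64)
side = sqrt(208) = 4*sqrt(13)

4*sqrt(13)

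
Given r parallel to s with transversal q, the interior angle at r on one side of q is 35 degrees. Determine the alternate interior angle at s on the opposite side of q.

Alternate interior angles are equal: 35 degrees.

35 degrees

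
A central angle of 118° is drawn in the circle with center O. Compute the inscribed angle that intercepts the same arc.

By the inscribed angle theorem, the inscribed angle is half the central angle.
Inscribed angle = 118° / 2 = 59°

59°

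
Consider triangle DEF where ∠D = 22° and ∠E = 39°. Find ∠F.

The interior angles sum to 180°: angle F = 180 - 22 - 39 = 119°.
The triangle is obtuse (angles 22°, 39°, 119°).

119 degrees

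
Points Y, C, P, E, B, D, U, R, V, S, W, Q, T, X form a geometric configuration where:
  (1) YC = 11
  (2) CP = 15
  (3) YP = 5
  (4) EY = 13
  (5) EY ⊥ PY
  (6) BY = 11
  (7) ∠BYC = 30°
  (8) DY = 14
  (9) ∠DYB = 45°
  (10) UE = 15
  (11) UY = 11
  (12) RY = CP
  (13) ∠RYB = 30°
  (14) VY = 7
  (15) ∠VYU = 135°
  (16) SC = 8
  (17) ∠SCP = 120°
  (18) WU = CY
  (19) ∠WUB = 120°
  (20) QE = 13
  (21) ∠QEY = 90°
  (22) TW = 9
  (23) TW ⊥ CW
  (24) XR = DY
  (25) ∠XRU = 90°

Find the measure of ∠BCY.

Step 1: By the law of cosines on triangle CYB: CB² = 11² + 11² − 2·11·11·cos(30°) = 32.42, so CB ≈ 5.69.
Step 2: By the inverse law of cosines on triangle BCY: cos(∠BCY) = (5.69² + 11² − 11²) / (2·5.69·11) = 32.42/125.27 = 0.2588, so ∠BCY = 75°.

Therefore, the measure of angle ∠BCY = 75°.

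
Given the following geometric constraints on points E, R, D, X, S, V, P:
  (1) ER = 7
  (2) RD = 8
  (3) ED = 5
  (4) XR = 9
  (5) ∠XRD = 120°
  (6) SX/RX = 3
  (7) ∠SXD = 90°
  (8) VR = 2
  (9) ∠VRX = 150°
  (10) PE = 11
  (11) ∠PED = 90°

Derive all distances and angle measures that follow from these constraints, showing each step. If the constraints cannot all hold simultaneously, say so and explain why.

The constraints are consistent.

From the given relations:
  SX = 3·RX = 3·9 = 27

Step 1: From DR = 8, RX = 9, and ∠DRX = 120°, by the law of cosines:
  DX² = DR² + RX² - 2·DR·RX·cos(120°) = 64 + 81 + 72 = 217
  DX ≈ 14.73

Step 2: From DE = 5, EP = 11, and ∠DEP = 90°, by the law of cosines:
  DP² = DE² + EP² - 2·DE·EP·cos(90°) = 25 + 121 - 0 = 146
  DP = √146

Step 3: From XR = 9, RV = 2, and ∠XRV = 150°, by the law of cosines:
  XV² = XR² + RV² - 2·XR·RV·cos(150°) = 81 + 4 + 31.18 = 116.2
  XV ≈ 10.78

Step 4: From ED = 5, ER = 7, DR = 8, by the inverse law of cosines:
  cos(∠DER) = (ED² + ER² - DR²) / (2·ED·ER)
  ∠DER = 81.79°

Step 5: From RD = 8, RE = 7, DE = 5, by the inverse law of cosines:
  cos(∠DRE) = (RD² + RE² - DE²) / (2·RD·RE)
  ∠DRE = 38.21°

Step 6: From DE = 5, DR = 8, ER = 7, by the inverse law of cosines:
  cos(∠EDR) = (DE² + DR² - ER²) / (2·DE·DR)
  ∠EDR = 60°

Step 7: From DX = 14.73, XS = 27, and ∠DXS = 90°, by the law of cosines:
  DS² = DX² + XS² - 2·DX·XS·cos(90°) = 217 + 729 - 0 = 946
  DS ≈ 30.76

Step 8: From DE = 5, DP = √146, EP = 11, by the inverse law of cosines:
  cos(∠EDP) = (DE² + DP² - EP²) / (2·DE·DP)
  ∠EDP = 65.56°

Step 9: From DR = 8, DX = 14.73, RX = 9, by the inverse law of cosines:
  cos(∠RDX) = (DR² + DX² - RX²) / (2·DR·DX)
  ∠RDX = 31.95°

Step 10: From XD = 14.73, XR = 9, DR = 8, by the inverse law of cosines:
  cos(∠DXR) = (XD² + XR² - DR²) / (2·XD·XR)
  ∠DXR = 28.05°

Step 11: From XR = 9, XV = 10.78, RV = 2, by the inverse law of cosines:
  cos(∠RXV) = (XR² + XV² - RV²) / (2·XR·XV)
  ∠RXV = 5.32°

Step 12: From VR = 2, VX = 10.78, RX = 9, by the inverse law of cosines:
  cos(∠RVX) = (VR² + VX² - RX²) / (2·VR·VX)
  ∠RVX = 24.68°

Step 13: From PD = √146, PE = 11, DE = 5, by the inverse law of cosines:
  cos(∠DPE) = (PD² + PE² - DE²) / (2·PD·PE)
  ∠DPE = 24.44°

Step 14: From DS = 30.76, DX = 14.73, SX = 27, by the inverse law of cosines:
  cos(∠SDX) = (DS² + DX² - SX²) / (2·DS·DX)
  ∠SDX = 61.38°

Step 15: From SD = 30.76, SX = 27, DX = 14.73, by the inverse law of cosines:
  cos(∠DSX) = (SD² + SX² - DX²) / (2·SD·SX)
  ∠DSX = 28.62°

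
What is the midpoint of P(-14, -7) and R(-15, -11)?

M = ((x₁ + x₂)/2, (y₁ + y₂)/2)
= ((-14 + -15)/2, (-7 + -11)/2)
= (-29/2, -18/2) = (-29/2, -9)

(-29/2, -9)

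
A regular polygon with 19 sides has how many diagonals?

The number of diagonals in an n-gon is n(n - 3)/2.
For n = 19: 19(19 - 3)/2 = 19 × 16 / 2 = 152.

152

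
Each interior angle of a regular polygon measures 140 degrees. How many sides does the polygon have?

Exterior angle = 180 - 140 = 40. n = 360 / 40 = 9.

9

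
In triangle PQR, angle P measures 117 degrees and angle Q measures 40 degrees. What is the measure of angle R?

Let angle R = x. Then 117 + 40 + x = 180.
x = 180 - 157 = 23 degrees.

23 degrees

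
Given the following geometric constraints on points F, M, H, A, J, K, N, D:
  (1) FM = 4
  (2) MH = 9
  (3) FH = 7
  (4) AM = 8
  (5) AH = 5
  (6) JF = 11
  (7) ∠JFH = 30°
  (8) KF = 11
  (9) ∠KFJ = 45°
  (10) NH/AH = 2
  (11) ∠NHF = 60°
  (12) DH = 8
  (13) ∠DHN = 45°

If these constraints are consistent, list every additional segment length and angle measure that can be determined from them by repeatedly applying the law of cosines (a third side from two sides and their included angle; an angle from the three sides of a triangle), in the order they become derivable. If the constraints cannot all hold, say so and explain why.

The constraints are consistent. Derivable facts, in order:
After 1 step:
- FN = √79
- HJ ≈ 6.05
- JK ≈ 8.42
- ND ≈ 7.13
- ∠AHM = 62.18°
- ∠AMH = 33.56°
- ∠FHM = 25.21°
- ∠FMH = 48.19°
- ∠HAM = 84.26°
- ∠HFM = 106.6°
After 2 steps:
- ∠DNH = 52.48°
- ∠FHJ = 114.67°
- ∠FJH = 35.33°
- ∠FJK = 67.5°
- ∠FKJ = 67.5°
- ∠FNH = 43°
- ∠HDN = 82.52°
- ∠HFN = 77°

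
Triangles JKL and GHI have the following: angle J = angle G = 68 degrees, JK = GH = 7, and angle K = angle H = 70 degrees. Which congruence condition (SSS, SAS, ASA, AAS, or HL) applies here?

The given information provides:
angle J = angle G = 68 degrees, JK = GH = 7, and angle K = angle H = 70 degrees
This matches the ASA congruence theorem.
Two pairs of corresponding angles and the included side are equal (Angle-Side-Angle).

ASA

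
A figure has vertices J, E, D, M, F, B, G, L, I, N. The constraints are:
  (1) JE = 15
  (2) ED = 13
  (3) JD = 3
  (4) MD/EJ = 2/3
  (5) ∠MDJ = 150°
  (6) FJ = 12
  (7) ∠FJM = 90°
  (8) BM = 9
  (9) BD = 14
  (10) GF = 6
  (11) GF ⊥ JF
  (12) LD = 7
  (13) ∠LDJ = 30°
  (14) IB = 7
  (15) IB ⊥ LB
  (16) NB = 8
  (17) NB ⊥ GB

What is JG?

Step 1: By the law of cosines on triangle JFG: JG² = 12² + 6² − 2·12·6·cos(90°) = 180, so JG = 6·√5.

Therefore, the length of JG = 6·√5.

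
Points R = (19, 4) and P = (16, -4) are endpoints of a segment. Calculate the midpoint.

M = ((x₁ + x₂)/2, (y₁ + y₂)/2)
= ((19 + 16)/2, (4 + -4)/2)
= (35/2, 0/2) = (35/2, 0)

(35/2, 0)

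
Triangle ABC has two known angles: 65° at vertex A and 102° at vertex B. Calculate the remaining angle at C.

The interior angles sum to 180°: angle C = 180 - 65 - 102 = 13°.
The triangle is obtuse (angles 65°, 102°, 13°).

13 degrees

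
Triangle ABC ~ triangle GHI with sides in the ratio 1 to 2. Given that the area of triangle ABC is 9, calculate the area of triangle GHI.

The ratio of areas of similar triangles = (side ratio)^2.
Side ratio = 1:2, so area ratio = 1:4.
Area of GHI / Area of ABC = 4/1
Area of GHI = 9 * 4/1 = 36

36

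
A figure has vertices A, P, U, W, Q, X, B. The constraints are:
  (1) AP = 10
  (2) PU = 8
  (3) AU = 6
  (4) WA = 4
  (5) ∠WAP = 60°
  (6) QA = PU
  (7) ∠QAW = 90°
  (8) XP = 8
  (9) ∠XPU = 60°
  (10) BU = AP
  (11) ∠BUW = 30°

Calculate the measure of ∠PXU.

Step 1: By the law of cosines on triangle XPU: XU² = 8² + 8² − 2·8·8·cos(60°) = 64, so XU = 8.
Step 2: By the inverse law of cosines on triangle PXU: cos(∠PXU) = (8² + 8² − 8²) / (2·8·8) = 64/128 = 0.5, so ∠PXU = 60°.

Therefore, the measure of angle ∠PXU = 60°.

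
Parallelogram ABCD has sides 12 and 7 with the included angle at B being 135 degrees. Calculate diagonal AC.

Law of cosines: d^2 = 12^2 + 7^2 - 2(12)(7)cos(135°) = 84*sqrt(2) + 193, so d = sqrt(84*sqrt(2) + 193).

sqrt(84*sqrt(2) + 193)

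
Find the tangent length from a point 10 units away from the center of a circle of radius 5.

The tangent, radius, and line from the external point to the center form a right triangle.
The right angle is where the tangent meets the radius.
By the Pythagorean theorem: tangent² + 5² = 10²
tangent² = 100 - 25 = 75
tangent = 5*sqrt(3)

5*sqrt(3)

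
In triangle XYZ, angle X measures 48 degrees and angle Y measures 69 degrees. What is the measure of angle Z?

The interior angles sum to 180°: angle Z = 180 - 48 - 69 = 63°.
The triangle is acute (angles 48°, 69°, 63°).

63 degrees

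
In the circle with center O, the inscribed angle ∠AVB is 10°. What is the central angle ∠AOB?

By the inscribed angle theorem, the central angle is twice the inscribed angle.
Central angle = 2 × 10° = 20°

20°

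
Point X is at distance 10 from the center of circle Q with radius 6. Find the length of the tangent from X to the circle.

The tangent, radius, and line from the external point to the center form a right triangle.
The right angle is where the tangent meets the radius.
By the Pythagorean theorem: tangent² + 6² = 10²
tangent² = 100 - 36 = 64
tangent = 8

8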